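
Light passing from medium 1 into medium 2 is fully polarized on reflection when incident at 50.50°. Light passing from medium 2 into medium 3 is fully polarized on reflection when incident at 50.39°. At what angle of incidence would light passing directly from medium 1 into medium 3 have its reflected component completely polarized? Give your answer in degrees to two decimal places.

θ_B ≈ 55.70°

Each Brewster angle gives a ratio: n₂/n₁ = tan 50.50° = 1.2131, n₃/n₂ = tan 50.39° = 1.2084.
n₃/n₁ = 1.4659. Then tan θ_B(1→3) = n₃/n₁, so θ_B(1→3) = arctan(1.4659) = 55.70°.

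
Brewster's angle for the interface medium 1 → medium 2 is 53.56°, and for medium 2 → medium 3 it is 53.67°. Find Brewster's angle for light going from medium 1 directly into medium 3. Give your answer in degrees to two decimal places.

Each Brewster angle gives a ratio: n₂/n₁ = tan 53.56° = 1.3544, n₃/n₂ = tan 53.67° = 1.3598.
Multiplying, n₃/n₁ = 1.3544 × 1.3598 = 1.8418, and θ_B(1→3) = arctan 1.8418 = 61.50°.

θ_B ≈ 61.50°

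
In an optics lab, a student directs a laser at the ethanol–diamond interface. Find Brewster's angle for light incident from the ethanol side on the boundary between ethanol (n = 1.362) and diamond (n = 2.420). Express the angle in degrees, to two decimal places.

θ_B ≈ 60.63°

At Brewster's angle the reflected and refracted rays are perpendicular, which with Snell's law gives tan θ_B = n₂/n₁.
Here n₂/n₁ = 2.420/1.362 = 1.7768, and Brewster's law gives tan θ_B = n₂/n₁.
θ_B = arctan(1.7768) = 60.63°.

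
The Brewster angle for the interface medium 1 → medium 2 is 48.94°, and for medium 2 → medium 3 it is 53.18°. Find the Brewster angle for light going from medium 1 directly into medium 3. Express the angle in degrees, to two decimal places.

tan θ_B(1→2) = n₂/n₁ = tan 48.94° = 1.1479.
tan θ_B(2→3) = n₃/n₂ = tan 53.18° = 1.3358.
Multiplying, n₃/n₁ = 1.1479 × 1.3358 = 1.5334, and θ_B(1→3) = arctan 1.5334 = 56.89°.

θ_B ≈ 56.89°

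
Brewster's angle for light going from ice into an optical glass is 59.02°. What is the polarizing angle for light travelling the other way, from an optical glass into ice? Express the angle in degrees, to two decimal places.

tan θ_B' = n₁/n₂ = 1/tan θ_B, so θ_B' = 90° − θ_B.
θ_B' = 90° − 59.02° = 30.98°.

θ_B' ≈ 30.98°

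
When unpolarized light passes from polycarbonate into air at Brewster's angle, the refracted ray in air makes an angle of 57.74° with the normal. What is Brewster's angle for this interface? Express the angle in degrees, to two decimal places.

θ_B ≈ 32.26°

Brewster's condition makes the reflected and refracted beams perpendicular: θ_B + θ_t = 90°.
So θ_B = 90° − θ_t = 90° − 57.74° = 32.26°.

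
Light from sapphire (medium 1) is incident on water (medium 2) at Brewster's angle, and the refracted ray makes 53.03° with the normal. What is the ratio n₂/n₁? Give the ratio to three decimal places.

θ_B + θ_t = 90°, so θ_B = 90° − 53.03° = 36.97°.
tan θ_B = n₂/n₁, so n₂/n₁ = tan 36.97° = 0.753.

n₂/n₁ ≈ 0.753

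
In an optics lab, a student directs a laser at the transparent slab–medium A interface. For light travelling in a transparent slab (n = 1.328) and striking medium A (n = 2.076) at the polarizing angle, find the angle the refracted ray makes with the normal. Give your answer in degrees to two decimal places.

θ_t ≈ 32.61°

θ_B = arctan(n₂/n₁) = arctan(2.076/1.328) = 57.39°.
Since θ_B + θ_t = 90° at Brewster incidence, θ_t = 90° − 57.39° = 32.61°.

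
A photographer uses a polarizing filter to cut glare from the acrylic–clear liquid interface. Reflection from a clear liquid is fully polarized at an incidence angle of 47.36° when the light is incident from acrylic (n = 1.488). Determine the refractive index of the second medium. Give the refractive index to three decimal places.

n ≈ 1.616

Full polarization of the reflected beam means tan θ_B = n₂/n₁, where n₁ is the incident medium (acrylic).
n₂ = n₁ tan θ_B = 1.488 × tan 47.36° = 1.616.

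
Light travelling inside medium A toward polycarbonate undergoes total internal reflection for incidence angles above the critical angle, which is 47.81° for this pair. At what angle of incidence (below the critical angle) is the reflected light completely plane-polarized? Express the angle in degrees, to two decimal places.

sin θ_c = n₂/n₁, so n₂/n₁ = sin 47.81° = 0.7409.
Brewster: tan θ_B = n₂/n₁ = 0.7409.
θ_B = arctan(0.7409) = 36.54°.

θ_B ≈ 36.54°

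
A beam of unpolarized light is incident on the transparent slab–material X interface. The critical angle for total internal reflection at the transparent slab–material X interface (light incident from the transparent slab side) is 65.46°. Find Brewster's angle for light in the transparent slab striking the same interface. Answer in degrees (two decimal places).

sin θ_c = n₂/n₁, so n₂/n₁ = sin 65.46° = 0.9097.
Brewster: tan θ_B = n₂/n₁ = 0.9097.
θ_B = arctan(0.9097) = 42.29°.

θ_B ≈ 42.29°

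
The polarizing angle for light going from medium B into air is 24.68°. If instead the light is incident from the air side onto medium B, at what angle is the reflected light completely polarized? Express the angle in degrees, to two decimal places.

θ_B' ≈ 65.32°

The two Brewster angles are complementary: θ_B' = 90° − θ_B = 90° − 24.68° = 65.32°.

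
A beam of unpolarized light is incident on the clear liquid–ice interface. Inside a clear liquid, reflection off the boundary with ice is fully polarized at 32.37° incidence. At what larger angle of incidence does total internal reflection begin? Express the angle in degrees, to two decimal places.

tan θ_B = n₂/n₁ = tan 32.37° = 0.6339.
Total internal reflection: sin θ_c = n₂/n₁ = 0.6339.
θ_c = arcsin(0.6339) = 39.34°.

θ_c ≈ 39.34°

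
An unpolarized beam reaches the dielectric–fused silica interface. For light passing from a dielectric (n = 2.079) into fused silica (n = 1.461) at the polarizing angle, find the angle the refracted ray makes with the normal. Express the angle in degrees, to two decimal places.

θ_t ≈ 54.90°

First find Brewster's angle: tan θ_B = 1.461/2.079 = 0.7027, giving θ_B = 35.10°.
The refracted ray is perpendicular to the reflected ray, so θ_t = 90° − θ_B = 54.90°.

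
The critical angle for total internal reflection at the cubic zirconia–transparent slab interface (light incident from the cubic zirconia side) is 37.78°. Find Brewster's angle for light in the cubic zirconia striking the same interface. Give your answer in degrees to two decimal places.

At the critical angle sin θ_c = n₂/n₁, giving n₂/n₁ = sin 37.78° = 0.6126.
Then tan θ_B = n₂/n₁ = 0.6126, so θ_B = arctan 0.6126 = 31.49°.

θ_B ≈ 31.49°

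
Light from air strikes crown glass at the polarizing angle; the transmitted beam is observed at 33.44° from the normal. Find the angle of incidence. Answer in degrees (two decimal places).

θ_B ≈ 56.56°

At Brewster's angle the reflected and refracted rays are perpendicular, so θ_B + θ_t = 90°.
θ_B = 90° − 33.44° = 56.56°.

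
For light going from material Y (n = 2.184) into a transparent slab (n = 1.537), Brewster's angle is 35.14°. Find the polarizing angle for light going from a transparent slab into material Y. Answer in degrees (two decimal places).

θ_B' ≈ 54.86°

The two Brewster angles are complementary: θ_B' = 90° − θ_B = 90° − 35.14° = 54.86°.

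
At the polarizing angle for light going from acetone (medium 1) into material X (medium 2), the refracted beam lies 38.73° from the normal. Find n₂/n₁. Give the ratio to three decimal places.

n₂/n₁ ≈ 1.247

θ_B + θ_t = 90°, so θ_B = 90° − 38.73° = 51.27°.
Then n₂/n₁ = tan θ_B = tan 51.27° = 1.247.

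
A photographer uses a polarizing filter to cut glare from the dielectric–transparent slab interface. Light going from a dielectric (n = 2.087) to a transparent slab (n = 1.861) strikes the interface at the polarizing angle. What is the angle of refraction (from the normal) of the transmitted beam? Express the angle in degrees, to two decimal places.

tan θ_B = n₂/n₁ = 1.861/2.087 = 0.8917, so θ_B = 41.72°.
At Brewster's angle the reflected and refracted rays are perpendicular, so θ_t = 90° − θ_B = 90° − 41.72° = 48.28°.

θ_t ≈ 48.28°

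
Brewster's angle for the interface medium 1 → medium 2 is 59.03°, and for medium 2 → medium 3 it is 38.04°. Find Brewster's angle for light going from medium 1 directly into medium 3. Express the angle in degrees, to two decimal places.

θ_B ≈ 52.51°

n₂/n₁ = tan 59.03° = 1.6663 and n₃/n₂ = tan 38.04° = 0.7824.
Multiplying, n₃/n₁ = 1.6663 × 0.7824 = 1.3037, and θ_B(1→3) = arctan 1.3037 = 52.51°.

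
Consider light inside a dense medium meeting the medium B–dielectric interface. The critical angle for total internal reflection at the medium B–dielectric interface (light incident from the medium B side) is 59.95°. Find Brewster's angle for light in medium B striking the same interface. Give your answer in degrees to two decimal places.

sin θ_c = n₂/n₁, so n₂/n₁ = sin 59.95° = 0.8656.
Brewster: tan θ_B = n₂/n₁ = 0.8656.
θ_B = arctan(0.8656) = 40.88°.

θ_B ≈ 40.88°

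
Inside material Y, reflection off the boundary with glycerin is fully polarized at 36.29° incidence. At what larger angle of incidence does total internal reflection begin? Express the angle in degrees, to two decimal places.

From Brewster, n₂/n₁ = tan θ_B = tan 36.29° = 0.7343.
Then sin θ_c = n₂/n₁ = 0.7343, so θ_c = arcsin 0.7343 = 47.25°.

θ_c ≈ 47.25°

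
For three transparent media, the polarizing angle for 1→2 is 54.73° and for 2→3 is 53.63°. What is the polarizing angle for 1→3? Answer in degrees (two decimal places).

θ_B ≈ 62.49°

n₂/n₁ = tan 54.73° = 1.4139 and n₃/n₂ = tan 53.63° = 1.3579.
n₃/n₁ = 1.9199. Then tan θ_B(1→3) = n₃/n₁, so θ_B(1→3) = arctan(1.9199) = 62.49°.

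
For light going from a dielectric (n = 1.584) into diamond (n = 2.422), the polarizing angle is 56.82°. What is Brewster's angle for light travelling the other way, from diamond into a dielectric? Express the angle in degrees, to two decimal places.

tan θ_B' = n₁/n₂ = 1/tan θ_B, so θ_B' = 90° − θ_B.
θ_B' = 90° − 56.82° = 33.18°.

θ_B' ≈ 33.18°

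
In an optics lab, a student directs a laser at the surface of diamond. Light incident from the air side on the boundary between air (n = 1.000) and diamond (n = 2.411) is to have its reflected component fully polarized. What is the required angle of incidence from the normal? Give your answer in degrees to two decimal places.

tan θ_B = n₂/n₁ = 2.411/1.000 = 2.4110.
So θ_B = arctan 2.4110 = 67.47°.

θ_B ≈ 67.47°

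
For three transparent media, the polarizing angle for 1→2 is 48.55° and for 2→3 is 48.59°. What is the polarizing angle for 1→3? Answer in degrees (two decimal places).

θ_B ≈ 52.09°

tan θ_B(1→2) = n₂/n₁ = tan 48.55° = 1.1323.
tan θ_B(2→3) = n₃/n₂ = tan 48.59° = 1.1339.
Multiplying, n₃/n₁ = 1.1323 × 1.1339 = 1.2839, and θ_B(1→3) = arctan 1.2839 = 52.09°.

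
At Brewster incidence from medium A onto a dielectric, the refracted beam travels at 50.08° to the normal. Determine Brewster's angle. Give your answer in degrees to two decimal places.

θ_B ≈ 39.92°

Brewster's condition makes the reflected and refracted beams perpendicular: θ_B + θ_t = 90°.
θ_B = 90° − 50.08° = 39.92°.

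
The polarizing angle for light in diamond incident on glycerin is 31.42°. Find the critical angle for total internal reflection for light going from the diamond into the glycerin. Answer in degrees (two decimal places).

tan θ_B = n₂/n₁ = tan 31.42° = 0.6109.
Total internal reflection: sin θ_c = n₂/n₁ = 0.6109.
θ_c = arcsin(0.6109) = 37.65°.

θ_c ≈ 37.65°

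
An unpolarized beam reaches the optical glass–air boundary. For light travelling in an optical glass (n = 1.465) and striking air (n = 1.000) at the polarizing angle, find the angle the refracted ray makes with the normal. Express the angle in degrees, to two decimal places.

θ_t ≈ 55.68°

tan θ_B = n₂/n₁ = 1.000/1.465 = 0.6826, so θ_B = 34.32°.
At Brewster's angle the reflected and refracted rays are perpendicular, so θ_t = 90° − θ_B = 90° − 34.32° = 55.68°.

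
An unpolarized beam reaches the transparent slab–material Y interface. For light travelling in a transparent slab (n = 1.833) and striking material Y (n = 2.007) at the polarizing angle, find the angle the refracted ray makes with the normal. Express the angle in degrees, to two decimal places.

θ_B = arctan(n₂/n₁) = arctan(2.007/1.833) = 47.59°.
At Brewster's angle the reflected and refracted rays are perpendicular, so θ_t = 90° − θ_B = 90° − 47.59° = 42.41°.

θ_t ≈ 42.41°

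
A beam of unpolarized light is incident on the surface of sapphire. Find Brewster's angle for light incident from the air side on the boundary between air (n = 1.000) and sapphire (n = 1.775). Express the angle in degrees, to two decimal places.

Brewster's condition: tan θ_B = n₂/n₁ = 1.775/1.000 = 1.7750.
So θ_B = arctan 1.7750 = 60.60°.

θ_B ≈ 60.60°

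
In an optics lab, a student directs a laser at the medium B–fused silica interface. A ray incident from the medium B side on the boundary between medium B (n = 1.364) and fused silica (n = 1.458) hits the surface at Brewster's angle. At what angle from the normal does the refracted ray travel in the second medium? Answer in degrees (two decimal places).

First find Brewster's angle: tan θ_B = 1.458/1.364 = 1.0689, giving θ_B = 46.91°.
At Brewster's angle the reflected and refracted rays are perpendicular, so θ_t = 90° − θ_B = 90° − 46.91° = 43.09°.

θ_t ≈ 43.09°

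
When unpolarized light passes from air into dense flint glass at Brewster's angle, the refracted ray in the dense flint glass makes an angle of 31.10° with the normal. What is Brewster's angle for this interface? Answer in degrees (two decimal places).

Brewster's condition makes the reflected and refracted beams perpendicular: θ_B + θ_t = 90°.
So θ_B = 90° − θ_t = 90° − 31.10° = 58.90°.

θ_B ≈ 58.90°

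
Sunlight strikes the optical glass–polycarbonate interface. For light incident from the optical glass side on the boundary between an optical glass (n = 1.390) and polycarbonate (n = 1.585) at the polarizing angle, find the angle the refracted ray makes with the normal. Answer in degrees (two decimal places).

θ_t ≈ 41.25°

tan θ_B = n₂/n₁ = 1.585/1.390 = 1.1403, so θ_B = 48.75°.
The refracted ray is perpendicular to the reflected ray, so θ_t = 90° − θ_B = 41.25°.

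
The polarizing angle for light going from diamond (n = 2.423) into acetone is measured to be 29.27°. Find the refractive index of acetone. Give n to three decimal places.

Brewster's law: tan θ_B = n₂/n₁ (light incident in diamond, refracted into acetone).
n₂ = n₁ tan θ_B = 2.423 × tan 29.27° = 1.358.

n ≈ 1.358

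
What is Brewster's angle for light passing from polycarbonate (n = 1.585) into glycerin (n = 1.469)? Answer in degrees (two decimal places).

Here n₂/n₁ = 1.469/1.585 = 0.9268, and Brewster's law gives tan θ_B = n₂/n₁.
So θ_B = arctan 0.9268 = 42.82°.

θ_B ≈ 42.82°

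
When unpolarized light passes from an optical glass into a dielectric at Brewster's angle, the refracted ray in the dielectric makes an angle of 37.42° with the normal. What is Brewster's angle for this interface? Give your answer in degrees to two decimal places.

θ_B ≈ 52.58°

Since the reflected and refracted rays are at right angles at the polarizing angle, θ_B + θ_t = 90°.
θ_B = 90° − 37.42° = 52.58°.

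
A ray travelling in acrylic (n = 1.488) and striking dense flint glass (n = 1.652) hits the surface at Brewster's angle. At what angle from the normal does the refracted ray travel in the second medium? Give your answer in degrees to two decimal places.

First find Brewster's angle: tan θ_B = 1.652/1.488 = 1.1102, giving θ_B = 47.99°.
Since θ_B + θ_t = 90° at Brewster incidence, θ_t = 90° − 47.99° = 42.01°.

θ_t ≈ 42.01°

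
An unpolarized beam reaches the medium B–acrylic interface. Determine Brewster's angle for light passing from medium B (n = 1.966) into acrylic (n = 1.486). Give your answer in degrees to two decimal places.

The reflected p-component vanishes when tan θ_B = n₂/n₁.
tan θ_B = n₂/n₁ = 1.486/1.966 = 0.7558. Taking the arctangent, θ_B = 37.08°.

θ_B ≈ 37.08°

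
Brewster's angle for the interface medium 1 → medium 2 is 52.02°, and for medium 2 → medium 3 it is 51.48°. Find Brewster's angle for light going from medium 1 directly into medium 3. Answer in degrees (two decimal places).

Each Brewster angle gives a ratio: n₂/n₁ = tan 52.02° = 1.2809, n₃/n₂ = tan 51.48° = 1.2563.
Multiplying, n₃/n₁ = 1.2809 × 1.2563 = 1.6091, and θ_B(1→3) = arctan 1.6091 = 58.14°.

θ_B ≈ 58.14°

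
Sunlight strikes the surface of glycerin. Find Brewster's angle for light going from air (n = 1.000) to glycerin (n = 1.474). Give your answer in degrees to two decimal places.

Here n₂/n₁ = 1.474/1.000 = 1.4740, and Brewster's law gives tan θ_B = n₂/n₁.
θ_B = arctan(1.4740) = 55.85°.

θ_B ≈ 55.85°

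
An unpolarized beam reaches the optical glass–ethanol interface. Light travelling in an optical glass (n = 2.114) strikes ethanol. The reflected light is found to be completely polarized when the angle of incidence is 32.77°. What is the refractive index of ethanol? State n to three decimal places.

At Brewster's angle, tan θ_B = n₂/n₁ with n₁ on the incident side (an optical glass) and n₂ on the transmitted side (ethanol).
n₂ = n₁ tan θ_B = 2.114 × tan 32.77° = 1.361.

n ≈ 1.361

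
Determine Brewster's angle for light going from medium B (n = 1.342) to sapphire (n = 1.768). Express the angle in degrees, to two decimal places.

Here n₂/n₁ = 1.768/1.342 = 1.3174, and Brewster's law gives tan θ_B = n₂/n₁.
So θ_B = arctan 1.3174 = 52.80°.

θ_B ≈ 52.80°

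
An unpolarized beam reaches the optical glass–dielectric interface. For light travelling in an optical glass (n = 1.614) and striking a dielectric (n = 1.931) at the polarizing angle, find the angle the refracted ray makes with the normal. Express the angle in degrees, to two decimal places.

tan θ_B = n₂/n₁ = 1.931/1.614 = 1.1964, so θ_B = 50.11°.
At Brewster's angle the reflected and refracted rays are perpendicular, so θ_t = 90° − θ_B = 90° − 50.11° = 39.89°.

θ_t ≈ 39.89°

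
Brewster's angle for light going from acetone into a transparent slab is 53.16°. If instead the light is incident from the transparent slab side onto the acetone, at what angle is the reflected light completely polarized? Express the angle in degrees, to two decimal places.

Reversing the direction swaps n₁ and n₂, so tan θ_B' = 1/tan θ_B and θ_B' = 90° − θ_B.
Hence θ_B' = 90° − 53.16° = 36.84°.

θ_B' ≈ 36.84°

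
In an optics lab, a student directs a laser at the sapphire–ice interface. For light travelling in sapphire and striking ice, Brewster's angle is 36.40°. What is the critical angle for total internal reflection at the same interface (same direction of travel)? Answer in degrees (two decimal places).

θ_c ≈ 47.50°

From Brewster, n₂/n₁ = tan θ_B = tan 36.40° = 0.7373.
Then sin θ_c = n₂/n₁ = 0.7373, so θ_c = arcsin 0.7373 = 47.50°.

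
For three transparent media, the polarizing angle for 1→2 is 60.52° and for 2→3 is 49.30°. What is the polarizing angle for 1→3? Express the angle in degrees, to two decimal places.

θ_B ≈ 64.07°

tan θ_B(1→2) = n₂/n₁ = tan 60.52° = 1.7689.
tan θ_B(2→3) = n₃/n₂ = tan 49.30° = 1.1626.
Multiplying, n₃/n₁ = 1.7689 × 1.1626 = 2.0566, and θ_B(1→3) = arctan 2.0566 = 64.07°.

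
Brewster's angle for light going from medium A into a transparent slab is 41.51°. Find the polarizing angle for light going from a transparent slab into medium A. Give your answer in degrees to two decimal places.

θ_B' ≈ 48.49°

tan θ_B' = n₁/n₂ = 1/tan θ_B, so θ_B' = 90° − θ_B.
θ_B' = 90° − 41.51° = 48.49°.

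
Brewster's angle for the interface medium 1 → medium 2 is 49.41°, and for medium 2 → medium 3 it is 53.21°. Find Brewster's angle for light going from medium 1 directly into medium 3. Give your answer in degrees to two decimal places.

θ_B ≈ 57.35°

tan θ_B(1→2) = n₂/n₁ = tan 49.41° = 1.1671.
tan θ_B(2→3) = n₃/n₂ = tan 53.21° = 1.3372.
So n₃/n₁ = (n₂/n₁)(n₃/n₂) = 1.1671 × 1.3372 = 1.5607.
θ_B(1→3) = arctan(1.5607) = 57.35°.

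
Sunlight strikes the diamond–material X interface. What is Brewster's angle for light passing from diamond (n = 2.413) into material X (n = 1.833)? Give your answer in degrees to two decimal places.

tan θ_B = n₂/n₁ = 1.833/2.413 = 0.7596.
θ_B = arctan(0.7596) = 37.22°.

θ_B ≈ 37.22°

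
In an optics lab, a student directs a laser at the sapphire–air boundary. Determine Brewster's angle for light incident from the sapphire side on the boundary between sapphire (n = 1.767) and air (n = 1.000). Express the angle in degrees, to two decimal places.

At Brewster's angle the reflected and refracted rays are perpendicular, which with Snell's law gives tan θ_B = n₂/n₁.
Brewster's condition: tan θ_B = n₂/n₁ = 1.000/1.767 = 0.5659. Taking the arctangent, θ_B = 29.51°.

θ_B ≈ 29.51°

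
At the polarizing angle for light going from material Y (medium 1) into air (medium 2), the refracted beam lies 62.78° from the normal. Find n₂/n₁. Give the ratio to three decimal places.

At Brewster incidence θ_B = 90° − θ_t = 90° − 62.78° = 27.22°.
Then n₂/n₁ = tan θ_B = tan 27.22° = 0.514.

n₂/n₁ ≈ 0.514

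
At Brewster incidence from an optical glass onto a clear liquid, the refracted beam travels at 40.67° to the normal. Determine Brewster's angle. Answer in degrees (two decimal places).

θ_B ≈ 49.33°

Brewster's condition makes the reflected and refracted beams perpendicular: θ_B + θ_t = 90°.
θ_B = 90° − 40.67° = 49.33°.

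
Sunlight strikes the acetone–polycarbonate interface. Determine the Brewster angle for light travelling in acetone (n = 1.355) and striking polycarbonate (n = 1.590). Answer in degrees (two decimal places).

θ_B ≈ 49.56°

The reflected p-component vanishes when tan θ_B = n₂/n₁.
Brewster's condition: tan θ_B = n₂/n₁ = 1.590/1.355 = 1.1734.
θ_B = arctan(1.1734) = 49.56°.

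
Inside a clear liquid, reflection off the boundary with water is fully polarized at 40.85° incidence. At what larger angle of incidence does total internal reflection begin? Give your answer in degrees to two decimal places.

θ_c ≈ 59.85°

From Brewster, n₂/n₁ = tan θ_B = tan 40.85° = 0.8647.
Then sin θ_c = n₂/n₁ = 0.8647, so θ_c = arcsin 0.8647 = 59.85°.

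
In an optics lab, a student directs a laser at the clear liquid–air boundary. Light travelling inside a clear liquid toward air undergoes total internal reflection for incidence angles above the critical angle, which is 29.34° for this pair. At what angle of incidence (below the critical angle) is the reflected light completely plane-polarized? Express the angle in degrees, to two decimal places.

At the critical angle sin θ_c = n₂/n₁, giving n₂/n₁ = sin 29.34° = 0.4900.
Then tan θ_B = n₂/n₁ = 0.4900, so θ_B = arctan 0.4900 = 26.10°.

θ_B ≈ 26.10°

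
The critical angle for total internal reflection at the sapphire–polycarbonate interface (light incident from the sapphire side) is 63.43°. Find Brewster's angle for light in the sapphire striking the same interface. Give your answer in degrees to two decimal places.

n₂/n₁ = sin θ_c = sin 63.43° = 0.8944.
tan θ_B equals the same ratio, so θ_B = arctan(0.8944) = 41.81°.

θ_B ≈ 41.81°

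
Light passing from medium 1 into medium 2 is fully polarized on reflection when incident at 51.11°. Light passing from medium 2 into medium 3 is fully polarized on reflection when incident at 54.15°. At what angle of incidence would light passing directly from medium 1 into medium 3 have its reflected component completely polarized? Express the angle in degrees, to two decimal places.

θ_B ≈ 59.77°

n₂/n₁ = tan 51.11° = 1.2398 and n₃/n₂ = tan 54.15° = 1.3840.
So n₃/n₁ = (n₂/n₁)(n₃/n₂) = 1.2398 × 1.3840 = 1.7158.
θ_B(1→3) = arctan(1.7158) = 59.77°.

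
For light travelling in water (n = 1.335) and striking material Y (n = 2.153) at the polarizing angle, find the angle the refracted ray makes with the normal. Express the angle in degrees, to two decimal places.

θ_t ≈ 31.80°

θ_B = arctan(n₂/n₁) = arctan(2.153/1.335) = 58.20°.
The refracted ray is perpendicular to the reflected ray, so θ_t = 90° − θ_B = 31.80°.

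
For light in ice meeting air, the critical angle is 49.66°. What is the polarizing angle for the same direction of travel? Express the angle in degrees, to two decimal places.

At the critical angle sin θ_c = n₂/n₁, giving n₂/n₁ = sin 49.66° = 0.7622.
Then tan θ_B = n₂/n₁ = 0.7622, so θ_B = arctan 0.7622 = 37.32°.

θ_B ≈ 37.32°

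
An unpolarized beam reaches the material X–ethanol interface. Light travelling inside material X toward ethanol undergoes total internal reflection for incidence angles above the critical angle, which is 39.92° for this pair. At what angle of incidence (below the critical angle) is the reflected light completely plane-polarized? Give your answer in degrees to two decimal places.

θ_B ≈ 32.69°

n₂/n₁ = sin θ_c = sin 39.92° = 0.6417.
tan θ_B equals the same ratio, so θ_B = arctan(0.6417) = 32.69°.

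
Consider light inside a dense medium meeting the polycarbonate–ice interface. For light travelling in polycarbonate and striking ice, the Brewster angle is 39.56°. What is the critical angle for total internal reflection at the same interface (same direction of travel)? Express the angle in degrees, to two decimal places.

θ_c ≈ 55.70°

tan θ_B = n₂/n₁ = tan 39.56° = 0.8261.
Total internal reflection: sin θ_c = n₂/n₁ = 0.8261.
θ_c = arcsin(0.8261) = 55.70°.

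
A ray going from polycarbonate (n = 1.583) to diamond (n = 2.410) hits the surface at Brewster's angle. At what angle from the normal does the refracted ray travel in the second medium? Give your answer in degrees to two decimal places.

θ_t ≈ 33.30°

tan θ_B = n₂/n₁ = 2.410/1.583 = 1.5224, so θ_B = 56.70°.
The refracted ray is perpendicular to the reflected ray, so θ_t = 90° − θ_B = 33.30°.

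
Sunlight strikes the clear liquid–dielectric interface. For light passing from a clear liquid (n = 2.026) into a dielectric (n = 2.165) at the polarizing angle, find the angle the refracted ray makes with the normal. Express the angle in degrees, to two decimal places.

First find Brewster's angle: tan θ_B = 2.165/2.026 = 1.0686, giving θ_B = 46.90°.
The refracted ray is perpendicular to the reflected ray, so θ_t = 90° − θ_B = 43.10°.

θ_t ≈ 43.10°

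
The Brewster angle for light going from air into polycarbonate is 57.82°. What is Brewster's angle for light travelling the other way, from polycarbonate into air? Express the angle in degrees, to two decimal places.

tan θ_B' = n₁/n₂ = 1/tan θ_B, so θ_B' = 90° − θ_B.
θ_B' = 90° − 57.82° = 32.18°.

θ_B' ≈ 32.18°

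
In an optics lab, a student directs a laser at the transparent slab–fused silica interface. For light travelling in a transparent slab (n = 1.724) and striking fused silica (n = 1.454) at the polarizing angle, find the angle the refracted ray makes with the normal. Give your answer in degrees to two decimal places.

First find Brewster's angle: tan θ_B = 1.454/1.724 = 0.8434, giving θ_B = 40.14°.
At Brewster's angle the reflected and refracted rays are perpendicular, so θ_t = 90° − θ_B = 90° − 40.14° = 49.86°.

θ_t ≈ 49.86°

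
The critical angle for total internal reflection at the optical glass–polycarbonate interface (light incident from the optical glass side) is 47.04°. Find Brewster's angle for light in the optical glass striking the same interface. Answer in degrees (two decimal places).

At the critical angle sin θ_c = n₂/n₁, giving n₂/n₁ = sin 47.04° = 0.7318.
Then tan θ_B = n₂/n₁ = 0.7318, so θ_B = arctan 0.7318 = 36.20°.

θ_B ≈ 36.20°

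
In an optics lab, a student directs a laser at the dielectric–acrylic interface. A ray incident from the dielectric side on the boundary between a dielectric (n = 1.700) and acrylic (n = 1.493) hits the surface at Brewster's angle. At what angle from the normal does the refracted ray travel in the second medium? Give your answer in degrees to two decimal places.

First find Brewster's angle: tan θ_B = 1.493/1.700 = 0.8782, giving θ_B = 41.29°.
The refracted ray is perpendicular to the reflected ray, so θ_t = 90° − θ_B = 48.71°.

θ_t ≈ 48.71°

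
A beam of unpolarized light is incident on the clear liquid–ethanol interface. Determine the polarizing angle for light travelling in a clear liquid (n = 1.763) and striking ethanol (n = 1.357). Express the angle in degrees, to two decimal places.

Here n₂/n₁ = 1.357/1.763 = 0.7697, and Brewster's law gives tan θ_B = n₂/n₁. Taking the arctangent, θ_B = 37.59°.

θ_B ≈ 37.59°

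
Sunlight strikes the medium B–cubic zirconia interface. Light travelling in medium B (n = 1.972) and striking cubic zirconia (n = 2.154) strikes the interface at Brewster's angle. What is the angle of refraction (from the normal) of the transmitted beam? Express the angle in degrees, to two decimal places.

θ_B = arctan(n₂/n₁) = arctan(2.154/1.972) = 47.53°.
The refracted ray is perpendicular to the reflected ray, so θ_t = 90° − θ_B = 42.47°.

θ_t ≈ 42.47°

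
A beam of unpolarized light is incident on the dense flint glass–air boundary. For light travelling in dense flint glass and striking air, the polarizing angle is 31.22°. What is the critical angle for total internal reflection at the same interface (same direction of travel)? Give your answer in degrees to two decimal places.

n₂/n₁ = tan 31.22° = 0.6061; the critical angle satisfies sin θ_c = n₂/n₁.
θ_c = arcsin(0.6061) = 37.31°.

θ_c ≈ 37.31°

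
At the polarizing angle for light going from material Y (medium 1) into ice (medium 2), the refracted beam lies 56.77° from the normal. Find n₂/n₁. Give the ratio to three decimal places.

θ_B + θ_t = 90°, so θ_B = 90° − 56.77° = 33.23°.
tan θ_B = n₂/n₁, so n₂/n₁ = tan 33.23° = 0.655.

n₂/n₁ ≈ 0.655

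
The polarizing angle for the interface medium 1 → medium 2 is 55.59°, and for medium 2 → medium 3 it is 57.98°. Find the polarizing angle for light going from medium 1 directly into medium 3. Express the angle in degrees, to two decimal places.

θ_B ≈ 66.81°

tan θ_B(1→2) = n₂/n₁ = tan 55.59° = 1.4599.
tan θ_B(2→3) = n₃/n₂ = tan 57.98° = 1.5991.
So n₃/n₁ = (n₂/n₁)(n₃/n₂) = 1.4599 × 1.5991 = 2.3345.
θ_B(1→3) = arctan(2.3345) = 66.81°.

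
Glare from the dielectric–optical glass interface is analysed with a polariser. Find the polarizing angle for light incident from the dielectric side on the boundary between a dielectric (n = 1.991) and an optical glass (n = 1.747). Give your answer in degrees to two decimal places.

Brewster's condition: tan θ_B = n₂/n₁ = 1.747/1.991 = 0.8774.
θ_B = arctan(0.8774) = 41.27°.

θ_B ≈ 41.27°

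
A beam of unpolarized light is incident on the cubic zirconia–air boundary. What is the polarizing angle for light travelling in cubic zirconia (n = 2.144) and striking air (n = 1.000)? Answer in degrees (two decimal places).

Here n₂/n₁ = 1.000/2.144 = 0.4664, and Brewster's law gives tan θ_B = n₂/n₁.
So θ_B = arctan 0.4664 = 25.01°.

θ_B ≈ 25.01°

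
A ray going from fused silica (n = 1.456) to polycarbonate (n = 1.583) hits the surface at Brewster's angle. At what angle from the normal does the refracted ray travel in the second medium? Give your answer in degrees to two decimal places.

tan θ_B = n₂/n₁ = 1.583/1.456 = 1.0872, so θ_B = 47.39°.
At Brewster's angle the reflected and refracted rays are perpendicular, so θ_t = 90° − θ_B = 90° − 47.39° = 42.61°.

θ_t ≈ 42.61°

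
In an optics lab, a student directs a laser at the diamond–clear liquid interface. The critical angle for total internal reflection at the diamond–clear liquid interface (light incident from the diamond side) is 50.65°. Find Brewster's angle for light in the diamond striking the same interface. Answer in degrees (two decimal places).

At the critical angle sin θ_c = n₂/n₁, giving n₂/n₁ = sin 50.65° = 0.7733.
Then tan θ_B = n₂/n₁ = 0.7733, so θ_B = arctan 0.7733 = 37.71°.

θ_B ≈ 37.71°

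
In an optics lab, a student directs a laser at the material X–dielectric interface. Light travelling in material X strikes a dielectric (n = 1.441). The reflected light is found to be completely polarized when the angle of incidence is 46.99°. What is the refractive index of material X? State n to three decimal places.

n ≈ 1.344

Full polarization of the reflected beam means tan θ_B = n₂/n₁, where n₁ is the incident medium (material X).
n₁ = n₂ / tan θ_B = 1.441 / tan 46.99° = 1.344.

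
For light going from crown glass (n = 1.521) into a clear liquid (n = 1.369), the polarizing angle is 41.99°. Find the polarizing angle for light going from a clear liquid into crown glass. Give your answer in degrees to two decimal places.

θ_B' ≈ 48.01°

Reversing the direction swaps n₁ and n₂, so tan θ_B' = 1/tan θ_B and θ_B' = 90° − θ_B.
Hence θ_B' = 90° − 41.99° = 48.01°.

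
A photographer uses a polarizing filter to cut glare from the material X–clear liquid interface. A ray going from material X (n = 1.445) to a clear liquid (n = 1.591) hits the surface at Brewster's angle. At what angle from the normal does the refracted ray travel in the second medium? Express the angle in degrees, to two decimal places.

tan θ_B = n₂/n₁ = 1.591/1.445 = 1.1010, so θ_B = 47.75°.
Since θ_B + θ_t = 90° at Brewster incidence, θ_t = 90° − 47.75° = 42.25°.

θ_t ≈ 42.25°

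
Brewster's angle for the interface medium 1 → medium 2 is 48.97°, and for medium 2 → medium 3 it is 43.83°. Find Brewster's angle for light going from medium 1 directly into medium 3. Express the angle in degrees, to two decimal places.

Each Brewster angle gives a ratio: n₂/n₁ = tan 48.97° = 1.1492, n₃/n₂ = tan 43.83° = 0.9600.
So n₃/n₁ = (n₂/n₁)(n₃/n₂) = 1.1492 × 0.9600 = 1.1032.
θ_B(1→3) = arctan(1.1032) = 47.81°.

θ_B ≈ 47.81°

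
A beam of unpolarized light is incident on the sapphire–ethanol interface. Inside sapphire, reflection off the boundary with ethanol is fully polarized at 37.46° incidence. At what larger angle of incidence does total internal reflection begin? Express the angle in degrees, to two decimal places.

θ_c ≈ 50.02°

n₂/n₁ = tan 37.46° = 0.7662; the critical angle satisfies sin θ_c = n₂/n₁.
θ_c = arcsin(0.7662) = 50.02°.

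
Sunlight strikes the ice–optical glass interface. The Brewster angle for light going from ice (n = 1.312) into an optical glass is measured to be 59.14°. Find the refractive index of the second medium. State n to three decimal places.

At the Brewster angle, tan θ_B = n₂/n₁ with n₁ on the incident side (ice) and n₂ on the transmitted side (an optical glass).
n₂ = n₁ tan θ_B = 1.312 × tan 59.14° = 2.196.

n ≈ 2.196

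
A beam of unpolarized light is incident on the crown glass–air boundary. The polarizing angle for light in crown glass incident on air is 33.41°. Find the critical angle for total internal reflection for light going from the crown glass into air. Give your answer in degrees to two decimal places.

θ_c ≈ 41.27°

tan θ_B = n₂/n₁ = tan 33.41° = 0.6596.
Total internal reflection: sin θ_c = n₂/n₁ = 0.6596.
θ_c = arcsin(0.6596) = 41.27°.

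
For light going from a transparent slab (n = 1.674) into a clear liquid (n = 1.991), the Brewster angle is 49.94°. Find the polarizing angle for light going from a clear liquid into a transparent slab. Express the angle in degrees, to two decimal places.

The two Brewster angles are complementary: θ_B' = 90° − θ_B = 90° − 49.94° = 40.06°.

θ_B' ≈ 40.06°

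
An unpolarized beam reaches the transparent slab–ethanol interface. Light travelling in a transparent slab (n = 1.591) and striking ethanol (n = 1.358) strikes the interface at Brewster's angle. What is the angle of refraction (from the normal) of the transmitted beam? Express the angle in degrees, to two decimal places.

θ_B = arctan(n₂/n₁) = arctan(1.358/1.591) = 40.48°.
At Brewster's angle the reflected and refracted rays are perpendicular, so θ_t = 90° − θ_B = 90° − 40.48° = 49.52°.

θ_t ≈ 49.52°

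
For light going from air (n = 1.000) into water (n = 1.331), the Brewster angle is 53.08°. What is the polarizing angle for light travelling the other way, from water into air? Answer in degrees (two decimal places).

θ_B' ≈ 36.92°

Reversing the direction swaps n₁ and n₂, so tan θ_B' = 1/tan θ_B and θ_B' = 90° − θ_B.
Hence θ_B' = 90° − 53.08° = 36.92°.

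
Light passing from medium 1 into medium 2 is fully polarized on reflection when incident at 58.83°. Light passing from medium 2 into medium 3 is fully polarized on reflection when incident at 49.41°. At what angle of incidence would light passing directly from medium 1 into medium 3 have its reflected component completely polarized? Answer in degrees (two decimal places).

n₂/n₁ = tan 58.83° = 1.6531 and n₃/n₂ = tan 49.41° = 1.1671.
So n₃/n₁ = (n₂/n₁)(n₃/n₂) = 1.6531 × 1.1671 = 1.9294.
θ_B(1→3) = arctan(1.9294) = 62.60°.

θ_B ≈ 62.60°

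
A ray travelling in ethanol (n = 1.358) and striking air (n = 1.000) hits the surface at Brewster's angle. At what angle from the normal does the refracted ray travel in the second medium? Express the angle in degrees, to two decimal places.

θ_t ≈ 53.63°

First find Brewster's angle: tan θ_B = 1.000/1.358 = 0.7364, giving θ_B = 36.37°.
The refracted ray is perpendicular to the reflected ray, so θ_t = 90° − θ_B = 53.63°.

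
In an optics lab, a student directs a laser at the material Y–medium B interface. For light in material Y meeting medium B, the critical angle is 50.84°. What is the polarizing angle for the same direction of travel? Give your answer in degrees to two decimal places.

θ_B ≈ 37.79°

n₂/n₁ = sin θ_c = sin 50.84° = 0.7754.
tan θ_B equals the same ratio, so θ_B = arctan(0.7754) = 37.79°.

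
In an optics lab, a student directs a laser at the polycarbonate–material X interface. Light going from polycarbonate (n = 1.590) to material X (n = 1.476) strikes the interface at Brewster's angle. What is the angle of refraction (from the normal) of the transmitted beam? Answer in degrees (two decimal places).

First find Brewster's angle: tan θ_B = 1.476/1.590 = 0.9283, giving θ_B = 42.87°.
The refracted ray is perpendicular to the reflected ray, so θ_t = 90° − θ_B = 47.13°.

θ_t ≈ 47.13°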